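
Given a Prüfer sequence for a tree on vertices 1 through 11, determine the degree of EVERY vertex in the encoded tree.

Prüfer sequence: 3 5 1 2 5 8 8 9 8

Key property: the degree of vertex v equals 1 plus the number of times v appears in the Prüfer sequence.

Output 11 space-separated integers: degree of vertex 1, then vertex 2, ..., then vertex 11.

p_1 = 3: count[3] becomes 1
p_2 = 5: count[5] becomes 1
p_3 = 1: count[1] becomes 1
p_4 = 2: count[2] becomes 1
p_5 = 5: count[5] becomes 2
p_6 = 8: count[8] becomes 1
p_7 = 8: count[8] becomes 2
p_8 = 9: count[9] becomes 1
p_9 = 8: count[8] becomes 3
Degrees (1 + count): deg[1]=1+1=2, deg[2]=1+1=2, deg[3]=1+1=2, deg[4]=1+0=1, deg[5]=1+2=3, deg[6]=1+0=1, deg[7]=1+0=1, deg[8]=1+3=4, deg[9]=1+1=2, deg[10]=1+0=1, deg[11]=1+0=1

Answer: 2 2 2 1 3 1 1 4 2 1 1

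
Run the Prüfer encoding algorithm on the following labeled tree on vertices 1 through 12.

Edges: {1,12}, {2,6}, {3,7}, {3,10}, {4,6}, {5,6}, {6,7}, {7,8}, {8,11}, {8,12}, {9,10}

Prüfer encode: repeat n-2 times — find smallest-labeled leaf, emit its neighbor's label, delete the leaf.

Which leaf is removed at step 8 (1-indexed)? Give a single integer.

Answer: 3

Derivation:
Step 1: current leaves = {1,2,4,5,9,11}. Remove leaf 1 (neighbor: 12).
Step 2: current leaves = {2,4,5,9,11,12}. Remove leaf 2 (neighbor: 6).
Step 3: current leaves = {4,5,9,11,12}. Remove leaf 4 (neighbor: 6).
Step 4: current leaves = {5,9,11,12}. Remove leaf 5 (neighbor: 6).
Step 5: current leaves = {6,9,11,12}. Remove leaf 6 (neighbor: 7).
Step 6: current leaves = {9,11,12}. Remove leaf 9 (neighbor: 10).
Step 7: current leaves = {10,11,12}. Remove leaf 10 (neighbor: 3).
Step 8: current leaves = {3,11,12}. Remove leaf 3 (neighbor: 7).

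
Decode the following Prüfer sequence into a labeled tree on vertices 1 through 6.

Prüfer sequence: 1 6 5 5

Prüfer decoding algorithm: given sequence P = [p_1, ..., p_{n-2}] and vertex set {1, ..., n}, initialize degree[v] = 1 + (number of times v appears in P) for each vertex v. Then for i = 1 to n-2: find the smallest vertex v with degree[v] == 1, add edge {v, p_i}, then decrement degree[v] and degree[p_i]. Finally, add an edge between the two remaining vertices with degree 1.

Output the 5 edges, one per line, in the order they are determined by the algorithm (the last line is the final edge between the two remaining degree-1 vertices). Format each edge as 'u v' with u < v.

Initial degrees: {1:2, 2:1, 3:1, 4:1, 5:3, 6:2}
Step 1: smallest deg-1 vertex = 2, p_1 = 1. Add edge {1,2}. Now deg[2]=0, deg[1]=1.
Step 2: smallest deg-1 vertex = 1, p_2 = 6. Add edge {1,6}. Now deg[1]=0, deg[6]=1.
Step 3: smallest deg-1 vertex = 3, p_3 = 5. Add edge {3,5}. Now deg[3]=0, deg[5]=2.
Step 4: smallest deg-1 vertex = 4, p_4 = 5. Add edge {4,5}. Now deg[4]=0, deg[5]=1.
Final: two remaining deg-1 vertices are 5, 6. Add edge {5,6}.

Answer: 1 2
1 6
3 5
4 5
5 6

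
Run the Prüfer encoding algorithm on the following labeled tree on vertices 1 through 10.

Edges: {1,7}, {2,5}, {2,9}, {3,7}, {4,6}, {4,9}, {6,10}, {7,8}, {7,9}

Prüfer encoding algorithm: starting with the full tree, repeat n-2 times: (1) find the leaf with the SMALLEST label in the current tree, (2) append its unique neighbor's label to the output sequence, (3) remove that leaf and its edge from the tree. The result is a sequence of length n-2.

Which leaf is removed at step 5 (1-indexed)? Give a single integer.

Answer: 8

Derivation:
Step 1: current leaves = {1,3,5,8,10}. Remove leaf 1 (neighbor: 7).
Step 2: current leaves = {3,5,8,10}. Remove leaf 3 (neighbor: 7).
Step 3: current leaves = {5,8,10}. Remove leaf 5 (neighbor: 2).
Step 4: current leaves = {2,8,10}. Remove leaf 2 (neighbor: 9).
Step 5: current leaves = {8,10}. Remove leaf 8 (neighbor: 7).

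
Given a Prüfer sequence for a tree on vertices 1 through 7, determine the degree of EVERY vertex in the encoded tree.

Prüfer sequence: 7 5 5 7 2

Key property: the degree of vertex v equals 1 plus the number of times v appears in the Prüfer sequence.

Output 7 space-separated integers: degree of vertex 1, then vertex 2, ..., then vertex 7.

p_1 = 7: count[7] becomes 1
p_2 = 5: count[5] becomes 1
p_3 = 5: count[5] becomes 2
p_4 = 7: count[7] becomes 2
p_5 = 2: count[2] becomes 1
Degrees (1 + count): deg[1]=1+0=1, deg[2]=1+1=2, deg[3]=1+0=1, deg[4]=1+0=1, deg[5]=1+2=3, deg[6]=1+0=1, deg[7]=1+2=3

Answer: 1 2 1 1 3 1 3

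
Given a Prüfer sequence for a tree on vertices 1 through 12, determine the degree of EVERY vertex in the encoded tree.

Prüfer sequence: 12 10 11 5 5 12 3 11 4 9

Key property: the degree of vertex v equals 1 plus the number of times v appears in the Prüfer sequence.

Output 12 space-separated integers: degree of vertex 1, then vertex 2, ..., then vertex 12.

Answer: 1 1 2 2 3 1 1 1 2 2 3 3

Derivation:
p_1 = 12: count[12] becomes 1
p_2 = 10: count[10] becomes 1
p_3 = 11: count[11] becomes 1
p_4 = 5: count[5] becomes 1
p_5 = 5: count[5] becomes 2
p_6 = 12: count[12] becomes 2
p_7 = 3: count[3] becomes 1
p_8 = 11: count[11] becomes 2
p_9 = 4: count[4] becomes 1
p_10 = 9: count[9] becomes 1
Degrees (1 + count): deg[1]=1+0=1, deg[2]=1+0=1, deg[3]=1+1=2, deg[4]=1+1=2, deg[5]=1+2=3, deg[6]=1+0=1, deg[7]=1+0=1, deg[8]=1+0=1, deg[9]=1+1=2, deg[10]=1+1=2, deg[11]=1+2=3, deg[12]=1+2=3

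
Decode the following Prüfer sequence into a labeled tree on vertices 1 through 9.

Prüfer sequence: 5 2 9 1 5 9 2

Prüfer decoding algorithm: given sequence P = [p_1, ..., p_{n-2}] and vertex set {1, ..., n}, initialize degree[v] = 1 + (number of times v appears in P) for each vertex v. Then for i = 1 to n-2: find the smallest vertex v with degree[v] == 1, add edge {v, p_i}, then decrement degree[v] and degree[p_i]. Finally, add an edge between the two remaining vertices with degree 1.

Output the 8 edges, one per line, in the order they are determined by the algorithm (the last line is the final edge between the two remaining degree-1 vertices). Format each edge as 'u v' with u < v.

Initial degrees: {1:2, 2:3, 3:1, 4:1, 5:3, 6:1, 7:1, 8:1, 9:3}
Step 1: smallest deg-1 vertex = 3, p_1 = 5. Add edge {3,5}. Now deg[3]=0, deg[5]=2.
Step 2: smallest deg-1 vertex = 4, p_2 = 2. Add edge {2,4}. Now deg[4]=0, deg[2]=2.
Step 3: smallest deg-1 vertex = 6, p_3 = 9. Add edge {6,9}. Now deg[6]=0, deg[9]=2.
Step 4: smallest deg-1 vertex = 7, p_4 = 1. Add edge {1,7}. Now deg[7]=0, deg[1]=1.
Step 5: smallest deg-1 vertex = 1, p_5 = 5. Add edge {1,5}. Now deg[1]=0, deg[5]=1.
Step 6: smallest deg-1 vertex = 5, p_6 = 9. Add edge {5,9}. Now deg[5]=0, deg[9]=1.
Step 7: smallest deg-1 vertex = 8, p_7 = 2. Add edge {2,8}. Now deg[8]=0, deg[2]=1.
Final: two remaining deg-1 vertices are 2, 9. Add edge {2,9}.

Answer: 3 5
2 4
6 9
1 7
1 5
5 9
2 8
2 9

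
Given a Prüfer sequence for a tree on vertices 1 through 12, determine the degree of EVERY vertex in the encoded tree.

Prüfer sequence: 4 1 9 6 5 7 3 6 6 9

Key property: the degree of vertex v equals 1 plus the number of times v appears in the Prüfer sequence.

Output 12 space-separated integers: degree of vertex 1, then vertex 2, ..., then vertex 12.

p_1 = 4: count[4] becomes 1
p_2 = 1: count[1] becomes 1
p_3 = 9: count[9] becomes 1
p_4 = 6: count[6] becomes 1
p_5 = 5: count[5] becomes 1
p_6 = 7: count[7] becomes 1
p_7 = 3: count[3] becomes 1
p_8 = 6: count[6] becomes 2
p_9 = 6: count[6] becomes 3
p_10 = 9: count[9] becomes 2
Degrees (1 + count): deg[1]=1+1=2, deg[2]=1+0=1, deg[3]=1+1=2, deg[4]=1+1=2, deg[5]=1+1=2, deg[6]=1+3=4, deg[7]=1+1=2, deg[8]=1+0=1, deg[9]=1+2=3, deg[10]=1+0=1, deg[11]=1+0=1, deg[12]=1+0=1

Answer: 2 1 2 2 2 4 2 1 3 1 1 1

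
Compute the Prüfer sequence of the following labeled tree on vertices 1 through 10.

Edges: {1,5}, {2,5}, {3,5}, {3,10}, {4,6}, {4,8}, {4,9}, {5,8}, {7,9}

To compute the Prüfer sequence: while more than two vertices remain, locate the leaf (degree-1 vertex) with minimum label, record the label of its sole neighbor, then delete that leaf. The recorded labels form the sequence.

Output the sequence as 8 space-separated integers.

Answer: 5 5 4 9 4 8 5 3

Derivation:
Step 1: leaves = {1,2,6,7,10}. Remove smallest leaf 1, emit neighbor 5.
Step 2: leaves = {2,6,7,10}. Remove smallest leaf 2, emit neighbor 5.
Step 3: leaves = {6,7,10}. Remove smallest leaf 6, emit neighbor 4.
Step 4: leaves = {7,10}. Remove smallest leaf 7, emit neighbor 9.
Step 5: leaves = {9,10}. Remove smallest leaf 9, emit neighbor 4.
Step 6: leaves = {4,10}. Remove smallest leaf 4, emit neighbor 8.
Step 7: leaves = {8,10}. Remove smallest leaf 8, emit neighbor 5.
Step 8: leaves = {5,10}. Remove smallest leaf 5, emit neighbor 3.
Done: 2 vertices remain (3, 10). Sequence = [5 5 4 9 4 8 5 3]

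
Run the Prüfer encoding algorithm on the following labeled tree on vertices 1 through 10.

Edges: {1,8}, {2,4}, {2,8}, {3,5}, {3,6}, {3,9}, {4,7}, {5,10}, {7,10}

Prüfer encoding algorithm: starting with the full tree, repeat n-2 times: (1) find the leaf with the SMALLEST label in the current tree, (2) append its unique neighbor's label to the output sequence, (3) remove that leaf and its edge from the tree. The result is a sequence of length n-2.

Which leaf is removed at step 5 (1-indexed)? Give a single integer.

Answer: 4

Derivation:
Step 1: current leaves = {1,6,9}. Remove leaf 1 (neighbor: 8).
Step 2: current leaves = {6,8,9}. Remove leaf 6 (neighbor: 3).
Step 3: current leaves = {8,9}. Remove leaf 8 (neighbor: 2).
Step 4: current leaves = {2,9}. Remove leaf 2 (neighbor: 4).
Step 5: current leaves = {4,9}. Remove leaf 4 (neighbor: 7).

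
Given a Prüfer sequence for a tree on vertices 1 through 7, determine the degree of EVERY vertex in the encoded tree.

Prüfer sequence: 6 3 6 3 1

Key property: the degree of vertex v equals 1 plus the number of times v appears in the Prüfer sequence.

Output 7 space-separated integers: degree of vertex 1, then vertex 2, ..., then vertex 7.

p_1 = 6: count[6] becomes 1
p_2 = 3: count[3] becomes 1
p_3 = 6: count[6] becomes 2
p_4 = 3: count[3] becomes 2
p_5 = 1: count[1] becomes 1
Degrees (1 + count): deg[1]=1+1=2, deg[2]=1+0=1, deg[3]=1+2=3, deg[4]=1+0=1, deg[5]=1+0=1, deg[6]=1+2=3, deg[7]=1+0=1

Answer: 2 1 3 1 1 3 1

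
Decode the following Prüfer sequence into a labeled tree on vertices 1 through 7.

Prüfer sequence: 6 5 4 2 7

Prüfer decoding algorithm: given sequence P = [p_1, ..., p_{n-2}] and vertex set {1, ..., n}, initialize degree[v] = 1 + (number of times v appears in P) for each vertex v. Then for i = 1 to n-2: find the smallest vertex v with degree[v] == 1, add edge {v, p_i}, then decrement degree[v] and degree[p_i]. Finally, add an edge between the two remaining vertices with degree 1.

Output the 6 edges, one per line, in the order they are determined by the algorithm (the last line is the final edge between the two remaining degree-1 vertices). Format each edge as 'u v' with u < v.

Answer: 1 6
3 5
4 5
2 4
2 7
6 7

Derivation:
Initial degrees: {1:1, 2:2, 3:1, 4:2, 5:2, 6:2, 7:2}
Step 1: smallest deg-1 vertex = 1, p_1 = 6. Add edge {1,6}. Now deg[1]=0, deg[6]=1.
Step 2: smallest deg-1 vertex = 3, p_2 = 5. Add edge {3,5}. Now deg[3]=0, deg[5]=1.
Step 3: smallest deg-1 vertex = 5, p_3 = 4. Add edge {4,5}. Now deg[5]=0, deg[4]=1.
Step 4: smallest deg-1 vertex = 4, p_4 = 2. Add edge {2,4}. Now deg[4]=0, deg[2]=1.
Step 5: smallest deg-1 vertex = 2, p_5 = 7. Add edge {2,7}. Now deg[2]=0, deg[7]=1.
Final: two remaining deg-1 vertices are 6, 7. Add edge {6,7}.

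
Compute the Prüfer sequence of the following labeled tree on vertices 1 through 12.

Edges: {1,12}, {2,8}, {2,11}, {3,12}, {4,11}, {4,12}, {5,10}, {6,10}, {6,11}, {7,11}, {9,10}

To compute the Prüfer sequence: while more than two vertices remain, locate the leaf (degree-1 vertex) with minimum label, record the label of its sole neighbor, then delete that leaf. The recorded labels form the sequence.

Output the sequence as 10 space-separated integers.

Answer: 12 12 10 11 2 11 10 6 11 4

Derivation:
Step 1: leaves = {1,3,5,7,8,9}. Remove smallest leaf 1, emit neighbor 12.
Step 2: leaves = {3,5,7,8,9}. Remove smallest leaf 3, emit neighbor 12.
Step 3: leaves = {5,7,8,9,12}. Remove smallest leaf 5, emit neighbor 10.
Step 4: leaves = {7,8,9,12}. Remove smallest leaf 7, emit neighbor 11.
Step 5: leaves = {8,9,12}. Remove smallest leaf 8, emit neighbor 2.
Step 6: leaves = {2,9,12}. Remove smallest leaf 2, emit neighbor 11.
Step 7: leaves = {9,12}. Remove smallest leaf 9, emit neighbor 10.
Step 8: leaves = {10,12}. Remove smallest leaf 10, emit neighbor 6.
Step 9: leaves = {6,12}. Remove smallest leaf 6, emit neighbor 11.
Step 10: leaves = {11,12}. Remove smallest leaf 11, emit neighbor 4.
Done: 2 vertices remain (4, 12). Sequence = [12 12 10 11 2 11 10 6 11 4]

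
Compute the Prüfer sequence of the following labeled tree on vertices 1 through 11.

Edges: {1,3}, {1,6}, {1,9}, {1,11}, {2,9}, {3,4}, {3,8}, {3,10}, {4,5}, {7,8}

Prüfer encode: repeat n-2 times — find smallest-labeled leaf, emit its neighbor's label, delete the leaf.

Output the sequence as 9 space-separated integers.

Step 1: leaves = {2,5,6,7,10,11}. Remove smallest leaf 2, emit neighbor 9.
Step 2: leaves = {5,6,7,9,10,11}. Remove smallest leaf 5, emit neighbor 4.
Step 3: leaves = {4,6,7,9,10,11}. Remove smallest leaf 4, emit neighbor 3.
Step 4: leaves = {6,7,9,10,11}. Remove smallest leaf 6, emit neighbor 1.
Step 5: leaves = {7,9,10,11}. Remove smallest leaf 7, emit neighbor 8.
Step 6: leaves = {8,9,10,11}. Remove smallest leaf 8, emit neighbor 3.
Step 7: leaves = {9,10,11}. Remove smallest leaf 9, emit neighbor 1.
Step 8: leaves = {10,11}. Remove smallest leaf 10, emit neighbor 3.
Step 9: leaves = {3,11}. Remove smallest leaf 3, emit neighbor 1.
Done: 2 vertices remain (1, 11). Sequence = [9 4 3 1 8 3 1 3 1]

Answer: 9 4 3 1 8 3 1 3 1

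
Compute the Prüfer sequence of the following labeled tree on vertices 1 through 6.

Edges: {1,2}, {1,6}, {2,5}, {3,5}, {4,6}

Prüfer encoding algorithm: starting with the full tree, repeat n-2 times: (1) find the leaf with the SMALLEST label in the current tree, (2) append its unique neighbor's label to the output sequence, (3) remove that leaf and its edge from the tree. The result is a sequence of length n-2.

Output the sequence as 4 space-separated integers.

Step 1: leaves = {3,4}. Remove smallest leaf 3, emit neighbor 5.
Step 2: leaves = {4,5}. Remove smallest leaf 4, emit neighbor 6.
Step 3: leaves = {5,6}. Remove smallest leaf 5, emit neighbor 2.
Step 4: leaves = {2,6}. Remove smallest leaf 2, emit neighbor 1.
Done: 2 vertices remain (1, 6). Sequence = [5 6 2 1]

Answer: 5 6 2 1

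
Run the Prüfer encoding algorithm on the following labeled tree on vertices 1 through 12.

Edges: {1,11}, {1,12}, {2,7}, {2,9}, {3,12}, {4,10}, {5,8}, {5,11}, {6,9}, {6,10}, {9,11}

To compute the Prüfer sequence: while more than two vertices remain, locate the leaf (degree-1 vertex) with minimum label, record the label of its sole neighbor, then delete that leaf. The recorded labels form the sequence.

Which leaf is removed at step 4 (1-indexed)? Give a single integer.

Answer: 2

Derivation:
Step 1: current leaves = {3,4,7,8}. Remove leaf 3 (neighbor: 12).
Step 2: current leaves = {4,7,8,12}. Remove leaf 4 (neighbor: 10).
Step 3: current leaves = {7,8,10,12}. Remove leaf 7 (neighbor: 2).
Step 4: current leaves = {2,8,10,12}. Remove leaf 2 (neighbor: 9).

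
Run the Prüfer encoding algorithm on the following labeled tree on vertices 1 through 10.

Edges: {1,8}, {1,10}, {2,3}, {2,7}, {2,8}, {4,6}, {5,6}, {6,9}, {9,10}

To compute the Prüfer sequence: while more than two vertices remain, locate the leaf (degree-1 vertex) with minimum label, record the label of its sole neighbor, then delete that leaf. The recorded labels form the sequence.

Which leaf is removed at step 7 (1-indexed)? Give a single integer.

Step 1: current leaves = {3,4,5,7}. Remove leaf 3 (neighbor: 2).
Step 2: current leaves = {4,5,7}. Remove leaf 4 (neighbor: 6).
Step 3: current leaves = {5,7}. Remove leaf 5 (neighbor: 6).
Step 4: current leaves = {6,7}. Remove leaf 6 (neighbor: 9).
Step 5: current leaves = {7,9}. Remove leaf 7 (neighbor: 2).
Step 6: current leaves = {2,9}. Remove leaf 2 (neighbor: 8).
Step 7: current leaves = {8,9}. Remove leaf 8 (neighbor: 1).

Answer: 8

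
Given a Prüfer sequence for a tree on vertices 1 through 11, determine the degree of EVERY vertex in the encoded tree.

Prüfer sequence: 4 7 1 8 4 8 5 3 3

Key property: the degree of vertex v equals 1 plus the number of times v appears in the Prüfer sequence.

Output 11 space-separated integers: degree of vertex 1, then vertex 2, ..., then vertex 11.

Answer: 2 1 3 3 2 1 2 3 1 1 1

Derivation:
p_1 = 4: count[4] becomes 1
p_2 = 7: count[7] becomes 1
p_3 = 1: count[1] becomes 1
p_4 = 8: count[8] becomes 1
p_5 = 4: count[4] becomes 2
p_6 = 8: count[8] becomes 2
p_7 = 5: count[5] becomes 1
p_8 = 3: count[3] becomes 1
p_9 = 3: count[3] becomes 2
Degrees (1 + count): deg[1]=1+1=2, deg[2]=1+0=1, deg[3]=1+2=3, deg[4]=1+2=3, deg[5]=1+1=2, deg[6]=1+0=1, deg[7]=1+1=2, deg[8]=1+2=3, deg[9]=1+0=1, deg[10]=1+0=1, deg[11]=1+0=1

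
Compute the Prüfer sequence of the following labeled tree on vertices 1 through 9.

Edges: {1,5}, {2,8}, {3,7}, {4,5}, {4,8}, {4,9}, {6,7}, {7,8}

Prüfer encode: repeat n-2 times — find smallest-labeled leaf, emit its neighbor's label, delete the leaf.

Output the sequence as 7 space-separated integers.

Step 1: leaves = {1,2,3,6,9}. Remove smallest leaf 1, emit neighbor 5.
Step 2: leaves = {2,3,5,6,9}. Remove smallest leaf 2, emit neighbor 8.
Step 3: leaves = {3,5,6,9}. Remove smallest leaf 3, emit neighbor 7.
Step 4: leaves = {5,6,9}. Remove smallest leaf 5, emit neighbor 4.
Step 5: leaves = {6,9}. Remove smallest leaf 6, emit neighbor 7.
Step 6: leaves = {7,9}. Remove smallest leaf 7, emit neighbor 8.
Step 7: leaves = {8,9}. Remove smallest leaf 8, emit neighbor 4.
Done: 2 vertices remain (4, 9). Sequence = [5 8 7 4 7 8 4]

Answer: 5 8 7 4 7 8 4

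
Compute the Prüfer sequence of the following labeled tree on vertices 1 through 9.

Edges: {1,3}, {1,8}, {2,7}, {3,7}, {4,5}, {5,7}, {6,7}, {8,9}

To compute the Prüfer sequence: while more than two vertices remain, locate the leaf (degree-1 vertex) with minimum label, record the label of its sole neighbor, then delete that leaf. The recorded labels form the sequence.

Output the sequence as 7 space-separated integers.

Step 1: leaves = {2,4,6,9}. Remove smallest leaf 2, emit neighbor 7.
Step 2: leaves = {4,6,9}. Remove smallest leaf 4, emit neighbor 5.
Step 3: leaves = {5,6,9}. Remove smallest leaf 5, emit neighbor 7.
Step 4: leaves = {6,9}. Remove smallest leaf 6, emit neighbor 7.
Step 5: leaves = {7,9}. Remove smallest leaf 7, emit neighbor 3.
Step 6: leaves = {3,9}. Remove smallest leaf 3, emit neighbor 1.
Step 7: leaves = {1,9}. Remove smallest leaf 1, emit neighbor 8.
Done: 2 vertices remain (8, 9). Sequence = [7 5 7 7 3 1 8]

Answer: 7 5 7 7 3 1 8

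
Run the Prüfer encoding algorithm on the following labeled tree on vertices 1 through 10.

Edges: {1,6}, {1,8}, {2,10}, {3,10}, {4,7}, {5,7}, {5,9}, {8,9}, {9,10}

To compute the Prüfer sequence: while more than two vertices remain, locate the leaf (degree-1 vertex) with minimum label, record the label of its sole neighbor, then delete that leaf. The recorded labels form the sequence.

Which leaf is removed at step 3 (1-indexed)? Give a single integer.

Step 1: current leaves = {2,3,4,6}. Remove leaf 2 (neighbor: 10).
Step 2: current leaves = {3,4,6}. Remove leaf 3 (neighbor: 10).
Step 3: current leaves = {4,6,10}. Remove leaf 4 (neighbor: 7).

Answer: 4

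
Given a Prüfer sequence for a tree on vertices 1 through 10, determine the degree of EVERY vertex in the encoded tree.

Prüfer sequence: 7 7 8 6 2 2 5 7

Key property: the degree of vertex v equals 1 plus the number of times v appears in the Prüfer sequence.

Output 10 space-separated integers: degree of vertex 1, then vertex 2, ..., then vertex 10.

Answer: 1 3 1 1 2 2 4 2 1 1

Derivation:
p_1 = 7: count[7] becomes 1
p_2 = 7: count[7] becomes 2
p_3 = 8: count[8] becomes 1
p_4 = 6: count[6] becomes 1
p_5 = 2: count[2] becomes 1
p_6 = 2: count[2] becomes 2
p_7 = 5: count[5] becomes 1
p_8 = 7: count[7] becomes 3
Degrees (1 + count): deg[1]=1+0=1, deg[2]=1+2=3, deg[3]=1+0=1, deg[4]=1+0=1, deg[5]=1+1=2, deg[6]=1+1=2, deg[7]=1+3=4, deg[8]=1+1=2, deg[9]=1+0=1, deg[10]=1+0=1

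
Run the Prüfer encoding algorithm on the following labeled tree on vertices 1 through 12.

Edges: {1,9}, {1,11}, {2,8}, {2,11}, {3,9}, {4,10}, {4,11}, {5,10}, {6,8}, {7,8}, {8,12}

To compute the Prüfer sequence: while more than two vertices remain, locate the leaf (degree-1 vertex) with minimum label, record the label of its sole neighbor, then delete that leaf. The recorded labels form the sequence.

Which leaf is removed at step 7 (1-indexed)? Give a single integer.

Step 1: current leaves = {3,5,6,7,12}. Remove leaf 3 (neighbor: 9).
Step 2: current leaves = {5,6,7,9,12}. Remove leaf 5 (neighbor: 10).
Step 3: current leaves = {6,7,9,10,12}. Remove leaf 6 (neighbor: 8).
Step 4: current leaves = {7,9,10,12}. Remove leaf 7 (neighbor: 8).
Step 5: current leaves = {9,10,12}. Remove leaf 9 (neighbor: 1).
Step 6: current leaves = {1,10,12}. Remove leaf 1 (neighbor: 11).
Step 7: current leaves = {10,12}. Remove leaf 10 (neighbor: 4).

Answer: 10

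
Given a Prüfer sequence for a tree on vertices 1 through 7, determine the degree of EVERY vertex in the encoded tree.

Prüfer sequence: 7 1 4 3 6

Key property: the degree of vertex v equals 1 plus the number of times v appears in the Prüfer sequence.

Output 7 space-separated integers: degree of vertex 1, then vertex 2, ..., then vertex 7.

p_1 = 7: count[7] becomes 1
p_2 = 1: count[1] becomes 1
p_3 = 4: count[4] becomes 1
p_4 = 3: count[3] becomes 1
p_5 = 6: count[6] becomes 1
Degrees (1 + count): deg[1]=1+1=2, deg[2]=1+0=1, deg[3]=1+1=2, deg[4]=1+1=2, deg[5]=1+0=1, deg[6]=1+1=2, deg[7]=1+1=2

Answer: 2 1 2 2 1 2 2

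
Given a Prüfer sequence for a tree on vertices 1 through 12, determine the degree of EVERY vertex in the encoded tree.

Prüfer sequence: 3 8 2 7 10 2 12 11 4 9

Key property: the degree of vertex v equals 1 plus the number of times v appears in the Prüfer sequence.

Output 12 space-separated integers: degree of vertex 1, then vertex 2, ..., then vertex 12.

p_1 = 3: count[3] becomes 1
p_2 = 8: count[8] becomes 1
p_3 = 2: count[2] becomes 1
p_4 = 7: count[7] becomes 1
p_5 = 10: count[10] becomes 1
p_6 = 2: count[2] becomes 2
p_7 = 12: count[12] becomes 1
p_8 = 11: count[11] becomes 1
p_9 = 4: count[4] becomes 1
p_10 = 9: count[9] becomes 1
Degrees (1 + count): deg[1]=1+0=1, deg[2]=1+2=3, deg[3]=1+1=2, deg[4]=1+1=2, deg[5]=1+0=1, deg[6]=1+0=1, deg[7]=1+1=2, deg[8]=1+1=2, deg[9]=1+1=2, deg[10]=1+1=2, deg[11]=1+1=2, deg[12]=1+1=2

Answer: 1 3 2 2 1 1 2 2 2 2 2 2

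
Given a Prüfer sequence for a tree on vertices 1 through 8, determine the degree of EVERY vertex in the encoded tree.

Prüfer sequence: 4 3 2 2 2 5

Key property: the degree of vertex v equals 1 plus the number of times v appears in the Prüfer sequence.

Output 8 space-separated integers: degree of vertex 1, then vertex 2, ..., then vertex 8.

Answer: 1 4 2 2 2 1 1 1

Derivation:
p_1 = 4: count[4] becomes 1
p_2 = 3: count[3] becomes 1
p_3 = 2: count[2] becomes 1
p_4 = 2: count[2] becomes 2
p_5 = 2: count[2] becomes 3
p_6 = 5: count[5] becomes 1
Degrees (1 + count): deg[1]=1+0=1, deg[2]=1+3=4, deg[3]=1+1=2, deg[4]=1+1=2, deg[5]=1+1=2, deg[6]=1+0=1, deg[7]=1+0=1, deg[8]=1+0=1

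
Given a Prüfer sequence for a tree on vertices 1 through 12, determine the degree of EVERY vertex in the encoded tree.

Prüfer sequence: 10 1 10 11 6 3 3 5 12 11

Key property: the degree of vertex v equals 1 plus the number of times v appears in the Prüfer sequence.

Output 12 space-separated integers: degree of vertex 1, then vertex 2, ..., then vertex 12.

p_1 = 10: count[10] becomes 1
p_2 = 1: count[1] becomes 1
p_3 = 10: count[10] becomes 2
p_4 = 11: count[11] becomes 1
p_5 = 6: count[6] becomes 1
p_6 = 3: count[3] becomes 1
p_7 = 3: count[3] becomes 2
p_8 = 5: count[5] becomes 1
p_9 = 12: count[12] becomes 1
p_10 = 11: count[11] becomes 2
Degrees (1 + count): deg[1]=1+1=2, deg[2]=1+0=1, deg[3]=1+2=3, deg[4]=1+0=1, deg[5]=1+1=2, deg[6]=1+1=2, deg[7]=1+0=1, deg[8]=1+0=1, deg[9]=1+0=1, deg[10]=1+2=3, deg[11]=1+2=3, deg[12]=1+1=2

Answer: 2 1 3 1 2 2 1 1 1 3 3 2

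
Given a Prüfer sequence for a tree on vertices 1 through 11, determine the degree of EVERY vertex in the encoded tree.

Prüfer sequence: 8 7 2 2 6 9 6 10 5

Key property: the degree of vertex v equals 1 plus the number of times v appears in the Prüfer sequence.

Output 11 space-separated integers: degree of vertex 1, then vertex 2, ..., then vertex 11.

Answer: 1 3 1 1 2 3 2 2 2 2 1

Derivation:
p_1 = 8: count[8] becomes 1
p_2 = 7: count[7] becomes 1
p_3 = 2: count[2] becomes 1
p_4 = 2: count[2] becomes 2
p_5 = 6: count[6] becomes 1
p_6 = 9: count[9] becomes 1
p_7 = 6: count[6] becomes 2
p_8 = 10: count[10] becomes 1
p_9 = 5: count[5] becomes 1
Degrees (1 + count): deg[1]=1+0=1, deg[2]=1+2=3, deg[3]=1+0=1, deg[4]=1+0=1, deg[5]=1+1=2, deg[6]=1+2=3, deg[7]=1+1=2, deg[8]=1+1=2, deg[9]=1+1=2, deg[10]=1+1=2, deg[11]=1+0=1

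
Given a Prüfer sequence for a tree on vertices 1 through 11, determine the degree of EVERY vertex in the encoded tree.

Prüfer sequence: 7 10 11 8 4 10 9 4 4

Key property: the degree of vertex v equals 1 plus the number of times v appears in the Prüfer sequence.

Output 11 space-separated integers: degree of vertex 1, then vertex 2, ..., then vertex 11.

p_1 = 7: count[7] becomes 1
p_2 = 10: count[10] becomes 1
p_3 = 11: count[11] becomes 1
p_4 = 8: count[8] becomes 1
p_5 = 4: count[4] becomes 1
p_6 = 10: count[10] becomes 2
p_7 = 9: count[9] becomes 1
p_8 = 4: count[4] becomes 2
p_9 = 4: count[4] becomes 3
Degrees (1 + count): deg[1]=1+0=1, deg[2]=1+0=1, deg[3]=1+0=1, deg[4]=1+3=4, deg[5]=1+0=1, deg[6]=1+0=1, deg[7]=1+1=2, deg[8]=1+1=2, deg[9]=1+1=2, deg[10]=1+2=3, deg[11]=1+1=2

Answer: 1 1 1 4 1 1 2 2 2 3 2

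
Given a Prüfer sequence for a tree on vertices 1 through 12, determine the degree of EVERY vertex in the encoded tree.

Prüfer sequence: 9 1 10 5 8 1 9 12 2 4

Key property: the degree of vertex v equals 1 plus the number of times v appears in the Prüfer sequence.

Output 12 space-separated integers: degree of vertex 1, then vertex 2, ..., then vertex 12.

p_1 = 9: count[9] becomes 1
p_2 = 1: count[1] becomes 1
p_3 = 10: count[10] becomes 1
p_4 = 5: count[5] becomes 1
p_5 = 8: count[8] becomes 1
p_6 = 1: count[1] becomes 2
p_7 = 9: count[9] becomes 2
p_8 = 12: count[12] becomes 1
p_9 = 2: count[2] becomes 1
p_10 = 4: count[4] becomes 1
Degrees (1 + count): deg[1]=1+2=3, deg[2]=1+1=2, deg[3]=1+0=1, deg[4]=1+1=2, deg[5]=1+1=2, deg[6]=1+0=1, deg[7]=1+0=1, deg[8]=1+1=2, deg[9]=1+2=3, deg[10]=1+1=2, deg[11]=1+0=1, deg[12]=1+1=2

Answer: 3 2 1 2 2 1 1 2 3 2 1 2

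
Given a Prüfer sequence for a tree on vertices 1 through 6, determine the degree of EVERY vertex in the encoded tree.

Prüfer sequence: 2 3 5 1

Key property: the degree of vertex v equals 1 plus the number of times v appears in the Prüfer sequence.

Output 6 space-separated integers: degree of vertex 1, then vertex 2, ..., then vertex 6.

p_1 = 2: count[2] becomes 1
p_2 = 3: count[3] becomes 1
p_3 = 5: count[5] becomes 1
p_4 = 1: count[1] becomes 1
Degrees (1 + count): deg[1]=1+1=2, deg[2]=1+1=2, deg[3]=1+1=2, deg[4]=1+0=1, deg[5]=1+1=2, deg[6]=1+0=1

Answer: 2 2 2 1 2 1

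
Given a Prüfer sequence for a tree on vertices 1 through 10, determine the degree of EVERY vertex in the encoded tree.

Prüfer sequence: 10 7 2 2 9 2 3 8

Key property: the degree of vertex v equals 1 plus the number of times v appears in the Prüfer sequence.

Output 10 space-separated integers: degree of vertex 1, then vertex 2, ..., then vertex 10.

p_1 = 10: count[10] becomes 1
p_2 = 7: count[7] becomes 1
p_3 = 2: count[2] becomes 1
p_4 = 2: count[2] becomes 2
p_5 = 9: count[9] becomes 1
p_6 = 2: count[2] becomes 3
p_7 = 3: count[3] becomes 1
p_8 = 8: count[8] becomes 1
Degrees (1 + count): deg[1]=1+0=1, deg[2]=1+3=4, deg[3]=1+1=2, deg[4]=1+0=1, deg[5]=1+0=1, deg[6]=1+0=1, deg[7]=1+1=2, deg[8]=1+1=2, deg[9]=1+1=2, deg[10]=1+1=2

Answer: 1 4 2 1 1 1 2 2 2 2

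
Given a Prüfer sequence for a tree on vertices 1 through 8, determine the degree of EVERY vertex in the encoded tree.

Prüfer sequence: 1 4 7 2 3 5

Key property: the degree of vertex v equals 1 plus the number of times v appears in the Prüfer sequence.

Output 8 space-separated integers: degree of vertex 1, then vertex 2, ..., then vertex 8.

p_1 = 1: count[1] becomes 1
p_2 = 4: count[4] becomes 1
p_3 = 7: count[7] becomes 1
p_4 = 2: count[2] becomes 1
p_5 = 3: count[3] becomes 1
p_6 = 5: count[5] becomes 1
Degrees (1 + count): deg[1]=1+1=2, deg[2]=1+1=2, deg[3]=1+1=2, deg[4]=1+1=2, deg[5]=1+1=2, deg[6]=1+0=1, deg[7]=1+1=2, deg[8]=1+0=1

Answer: 2 2 2 2 2 1 2 1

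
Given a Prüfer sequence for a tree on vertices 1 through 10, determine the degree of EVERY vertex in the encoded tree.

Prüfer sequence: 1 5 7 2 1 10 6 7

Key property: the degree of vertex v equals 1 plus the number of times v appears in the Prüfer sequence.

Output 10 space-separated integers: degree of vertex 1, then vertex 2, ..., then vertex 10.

p_1 = 1: count[1] becomes 1
p_2 = 5: count[5] becomes 1
p_3 = 7: count[7] becomes 1
p_4 = 2: count[2] becomes 1
p_5 = 1: count[1] becomes 2
p_6 = 10: count[10] becomes 1
p_7 = 6: count[6] becomes 1
p_8 = 7: count[7] becomes 2
Degrees (1 + count): deg[1]=1+2=3, deg[2]=1+1=2, deg[3]=1+0=1, deg[4]=1+0=1, deg[5]=1+1=2, deg[6]=1+1=2, deg[7]=1+2=3, deg[8]=1+0=1, deg[9]=1+0=1, deg[10]=1+1=2

Answer: 3 2 1 1 2 2 3 1 1 2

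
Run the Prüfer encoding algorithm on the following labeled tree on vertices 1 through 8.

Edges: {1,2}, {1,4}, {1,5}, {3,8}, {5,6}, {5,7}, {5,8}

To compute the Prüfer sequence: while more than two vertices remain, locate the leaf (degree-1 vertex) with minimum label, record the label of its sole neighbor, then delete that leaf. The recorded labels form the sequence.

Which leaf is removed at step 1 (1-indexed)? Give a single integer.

Answer: 2

Derivation:
Step 1: current leaves = {2,3,4,6,7}. Remove leaf 2 (neighbor: 1).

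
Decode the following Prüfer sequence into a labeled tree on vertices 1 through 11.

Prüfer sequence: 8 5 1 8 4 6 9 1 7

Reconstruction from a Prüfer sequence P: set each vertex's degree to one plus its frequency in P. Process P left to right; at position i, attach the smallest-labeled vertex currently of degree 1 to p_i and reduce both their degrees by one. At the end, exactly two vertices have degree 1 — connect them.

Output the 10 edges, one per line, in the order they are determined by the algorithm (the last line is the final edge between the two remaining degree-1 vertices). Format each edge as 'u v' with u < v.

Initial degrees: {1:3, 2:1, 3:1, 4:2, 5:2, 6:2, 7:2, 8:3, 9:2, 10:1, 11:1}
Step 1: smallest deg-1 vertex = 2, p_1 = 8. Add edge {2,8}. Now deg[2]=0, deg[8]=2.
Step 2: smallest deg-1 vertex = 3, p_2 = 5. Add edge {3,5}. Now deg[3]=0, deg[5]=1.
Step 3: smallest deg-1 vertex = 5, p_3 = 1. Add edge {1,5}. Now deg[5]=0, deg[1]=2.
Step 4: smallest deg-1 vertex = 10, p_4 = 8. Add edge {8,10}. Now deg[10]=0, deg[8]=1.
Step 5: smallest deg-1 vertex = 8, p_5 = 4. Add edge {4,8}. Now deg[8]=0, deg[4]=1.
Step 6: smallest deg-1 vertex = 4, p_6 = 6. Add edge {4,6}. Now deg[4]=0, deg[6]=1.
Step 7: smallest deg-1 vertex = 6, p_7 = 9. Add edge {6,9}. Now deg[6]=0, deg[9]=1.
Step 8: smallest deg-1 vertex = 9, p_8 = 1. Add edge {1,9}. Now deg[9]=0, deg[1]=1.
Step 9: smallest deg-1 vertex = 1, p_9 = 7. Add edge {1,7}. Now deg[1]=0, deg[7]=1.
Final: two remaining deg-1 vertices are 7, 11. Add edge {7,11}.

Answer: 2 8
3 5
1 5
8 10
4 8
4 6
6 9
1 9
1 7
7 11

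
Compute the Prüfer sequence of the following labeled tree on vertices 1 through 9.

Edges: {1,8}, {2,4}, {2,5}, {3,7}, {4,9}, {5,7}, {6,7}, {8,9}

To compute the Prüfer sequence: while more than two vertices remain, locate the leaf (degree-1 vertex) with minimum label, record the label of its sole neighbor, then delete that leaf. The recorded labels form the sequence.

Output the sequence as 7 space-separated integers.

Answer: 8 7 7 5 2 4 9

Derivation:
Step 1: leaves = {1,3,6}. Remove smallest leaf 1, emit neighbor 8.
Step 2: leaves = {3,6,8}. Remove smallest leaf 3, emit neighbor 7.
Step 3: leaves = {6,8}. Remove smallest leaf 6, emit neighbor 7.
Step 4: leaves = {7,8}. Remove smallest leaf 7, emit neighbor 5.
Step 5: leaves = {5,8}. Remove smallest leaf 5, emit neighbor 2.
Step 6: leaves = {2,8}. Remove smallest leaf 2, emit neighbor 4.
Step 7: leaves = {4,8}. Remove smallest leaf 4, emit neighbor 9.
Done: 2 vertices remain (8, 9). Sequence = [8 7 7 5 2 4 9]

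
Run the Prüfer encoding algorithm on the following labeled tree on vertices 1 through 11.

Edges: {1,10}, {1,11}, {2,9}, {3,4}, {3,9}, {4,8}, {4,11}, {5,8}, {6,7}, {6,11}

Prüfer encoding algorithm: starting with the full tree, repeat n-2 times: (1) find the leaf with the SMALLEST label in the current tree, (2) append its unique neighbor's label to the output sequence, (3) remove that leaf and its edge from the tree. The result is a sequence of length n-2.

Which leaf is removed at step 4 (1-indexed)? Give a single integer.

Answer: 6

Derivation:
Step 1: current leaves = {2,5,7,10}. Remove leaf 2 (neighbor: 9).
Step 2: current leaves = {5,7,9,10}. Remove leaf 5 (neighbor: 8).
Step 3: current leaves = {7,8,9,10}. Remove leaf 7 (neighbor: 6).
Step 4: current leaves = {6,8,9,10}. Remove leaf 6 (neighbor: 11).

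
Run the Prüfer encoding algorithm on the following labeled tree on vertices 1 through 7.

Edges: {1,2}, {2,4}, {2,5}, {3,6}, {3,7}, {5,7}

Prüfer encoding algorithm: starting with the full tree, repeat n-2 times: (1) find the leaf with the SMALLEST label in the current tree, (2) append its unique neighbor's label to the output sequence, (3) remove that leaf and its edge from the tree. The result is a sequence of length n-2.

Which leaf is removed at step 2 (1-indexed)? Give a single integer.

Answer: 4

Derivation:
Step 1: current leaves = {1,4,6}. Remove leaf 1 (neighbor: 2).
Step 2: current leaves = {4,6}. Remove leaf 4 (neighbor: 2).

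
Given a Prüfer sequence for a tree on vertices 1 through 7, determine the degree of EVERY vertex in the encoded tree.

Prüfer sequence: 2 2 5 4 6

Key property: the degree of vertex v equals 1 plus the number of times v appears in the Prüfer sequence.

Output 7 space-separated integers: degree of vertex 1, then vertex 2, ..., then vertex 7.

Answer: 1 3 1 2 2 2 1

Derivation:
p_1 = 2: count[2] becomes 1
p_2 = 2: count[2] becomes 2
p_3 = 5: count[5] becomes 1
p_4 = 4: count[4] becomes 1
p_5 = 6: count[6] becomes 1
Degrees (1 + count): deg[1]=1+0=1, deg[2]=1+2=3, deg[3]=1+0=1, deg[4]=1+1=2, deg[5]=1+1=2, deg[6]=1+1=2, deg[7]=1+0=1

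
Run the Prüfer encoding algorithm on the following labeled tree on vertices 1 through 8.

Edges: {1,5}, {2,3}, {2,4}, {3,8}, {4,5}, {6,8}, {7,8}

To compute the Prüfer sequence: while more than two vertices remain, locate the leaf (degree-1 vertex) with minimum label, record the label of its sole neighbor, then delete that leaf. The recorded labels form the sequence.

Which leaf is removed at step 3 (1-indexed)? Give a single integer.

Step 1: current leaves = {1,6,7}. Remove leaf 1 (neighbor: 5).
Step 2: current leaves = {5,6,7}. Remove leaf 5 (neighbor: 4).
Step 3: current leaves = {4,6,7}. Remove leaf 4 (neighbor: 2).

Answer: 4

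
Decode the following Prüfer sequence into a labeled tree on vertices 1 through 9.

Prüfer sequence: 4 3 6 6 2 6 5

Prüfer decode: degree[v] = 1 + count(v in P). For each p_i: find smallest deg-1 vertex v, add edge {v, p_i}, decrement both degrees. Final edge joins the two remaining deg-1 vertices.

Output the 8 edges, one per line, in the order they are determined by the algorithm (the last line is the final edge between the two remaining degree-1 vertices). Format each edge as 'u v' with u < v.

Initial degrees: {1:1, 2:2, 3:2, 4:2, 5:2, 6:4, 7:1, 8:1, 9:1}
Step 1: smallest deg-1 vertex = 1, p_1 = 4. Add edge {1,4}. Now deg[1]=0, deg[4]=1.
Step 2: smallest deg-1 vertex = 4, p_2 = 3. Add edge {3,4}. Now deg[4]=0, deg[3]=1.
Step 3: smallest deg-1 vertex = 3, p_3 = 6. Add edge {3,6}. Now deg[3]=0, deg[6]=3.
Step 4: smallest deg-1 vertex = 7, p_4 = 6. Add edge {6,7}. Now deg[7]=0, deg[6]=2.
Step 5: smallest deg-1 vertex = 8, p_5 = 2. Add edge {2,8}. Now deg[8]=0, deg[2]=1.
Step 6: smallest deg-1 vertex = 2, p_6 = 6. Add edge {2,6}. Now deg[2]=0, deg[6]=1.
Step 7: smallest deg-1 vertex = 6, p_7 = 5. Add edge {5,6}. Now deg[6]=0, deg[5]=1.
Final: two remaining deg-1 vertices are 5, 9. Add edge {5,9}.

Answer: 1 4
3 4
3 6
6 7
2 8
2 6
5 6
5 9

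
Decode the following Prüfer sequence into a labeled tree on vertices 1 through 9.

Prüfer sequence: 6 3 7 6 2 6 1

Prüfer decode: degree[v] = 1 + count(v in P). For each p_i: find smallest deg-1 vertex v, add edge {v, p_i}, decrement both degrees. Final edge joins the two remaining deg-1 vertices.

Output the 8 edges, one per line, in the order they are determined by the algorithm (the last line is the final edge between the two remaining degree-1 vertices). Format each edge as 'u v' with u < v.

Answer: 4 6
3 5
3 7
6 7
2 8
2 6
1 6
1 9

Derivation:
Initial degrees: {1:2, 2:2, 3:2, 4:1, 5:1, 6:4, 7:2, 8:1, 9:1}
Step 1: smallest deg-1 vertex = 4, p_1 = 6. Add edge {4,6}. Now deg[4]=0, deg[6]=3.
Step 2: smallest deg-1 vertex = 5, p_2 = 3. Add edge {3,5}. Now deg[5]=0, deg[3]=1.
Step 3: smallest deg-1 vertex = 3, p_3 = 7. Add edge {3,7}. Now deg[3]=0, deg[7]=1.
Step 4: smallest deg-1 vertex = 7, p_4 = 6. Add edge {6,7}. Now deg[7]=0, deg[6]=2.
Step 5: smallest deg-1 vertex = 8, p_5 = 2. Add edge {2,8}. Now deg[8]=0, deg[2]=1.
Step 6: smallest deg-1 vertex = 2, p_6 = 6. Add edge {2,6}. Now deg[2]=0, deg[6]=1.
Step 7: smallest deg-1 vertex = 6, p_7 = 1. Add edge {1,6}. Now deg[6]=0, deg[1]=1.
Final: two remaining deg-1 vertices are 1, 9. Add edge {1,9}.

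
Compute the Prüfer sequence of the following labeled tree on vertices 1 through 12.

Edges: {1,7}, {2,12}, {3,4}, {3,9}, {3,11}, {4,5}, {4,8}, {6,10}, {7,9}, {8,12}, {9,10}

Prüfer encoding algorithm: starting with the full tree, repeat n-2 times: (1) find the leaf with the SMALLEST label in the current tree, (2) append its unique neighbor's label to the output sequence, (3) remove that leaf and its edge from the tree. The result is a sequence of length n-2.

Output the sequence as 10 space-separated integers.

Answer: 7 12 4 10 9 9 3 3 4 8

Derivation:
Step 1: leaves = {1,2,5,6,11}. Remove smallest leaf 1, emit neighbor 7.
Step 2: leaves = {2,5,6,7,11}. Remove smallest leaf 2, emit neighbor 12.
Step 3: leaves = {5,6,7,11,12}. Remove smallest leaf 5, emit neighbor 4.
Step 4: leaves = {6,7,11,12}. Remove smallest leaf 6, emit neighbor 10.
Step 5: leaves = {7,10,11,12}. Remove smallest leaf 7, emit neighbor 9.
Step 6: leaves = {10,11,12}. Remove smallest leaf 10, emit neighbor 9.
Step 7: leaves = {9,11,12}. Remove smallest leaf 9, emit neighbor 3.
Step 8: leaves = {11,12}. Remove smallest leaf 11, emit neighbor 3.
Step 9: leaves = {3,12}. Remove smallest leaf 3, emit neighbor 4.
Step 10: leaves = {4,12}. Remove smallest leaf 4, emit neighbor 8.
Done: 2 vertices remain (8, 12). Sequence = [7 12 4 10 9 9 3 3 4 8]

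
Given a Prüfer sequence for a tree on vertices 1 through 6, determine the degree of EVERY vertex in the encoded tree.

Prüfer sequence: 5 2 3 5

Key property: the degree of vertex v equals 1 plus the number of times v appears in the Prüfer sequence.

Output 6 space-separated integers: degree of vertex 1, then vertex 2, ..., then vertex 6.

p_1 = 5: count[5] becomes 1
p_2 = 2: count[2] becomes 1
p_3 = 3: count[3] becomes 1
p_4 = 5: count[5] becomes 2
Degrees (1 + count): deg[1]=1+0=1, deg[2]=1+1=2, deg[3]=1+1=2, deg[4]=1+0=1, deg[5]=1+2=3, deg[6]=1+0=1

Answer: 1 2 2 1 3 1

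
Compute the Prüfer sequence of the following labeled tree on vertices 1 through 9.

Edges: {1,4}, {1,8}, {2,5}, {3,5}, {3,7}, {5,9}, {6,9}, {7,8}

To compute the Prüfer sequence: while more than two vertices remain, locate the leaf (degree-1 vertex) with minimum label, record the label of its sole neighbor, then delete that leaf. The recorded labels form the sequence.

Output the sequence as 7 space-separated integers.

Step 1: leaves = {2,4,6}. Remove smallest leaf 2, emit neighbor 5.
Step 2: leaves = {4,6}. Remove smallest leaf 4, emit neighbor 1.
Step 3: leaves = {1,6}. Remove smallest leaf 1, emit neighbor 8.
Step 4: leaves = {6,8}. Remove smallest leaf 6, emit neighbor 9.
Step 5: leaves = {8,9}. Remove smallest leaf 8, emit neighbor 7.
Step 6: leaves = {7,9}. Remove smallest leaf 7, emit neighbor 3.
Step 7: leaves = {3,9}. Remove smallest leaf 3, emit neighbor 5.
Done: 2 vertices remain (5, 9). Sequence = [5 1 8 9 7 3 5]

Answer: 5 1 8 9 7 3 5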